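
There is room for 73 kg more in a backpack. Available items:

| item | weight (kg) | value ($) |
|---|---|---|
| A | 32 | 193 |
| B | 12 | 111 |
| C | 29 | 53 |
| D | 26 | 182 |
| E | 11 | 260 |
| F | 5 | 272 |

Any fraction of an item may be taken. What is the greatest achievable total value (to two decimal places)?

Sort by value per unit weight and fill in that order.
Ratios (sorted): F 54.40, E 23.64, B 9.25, D 7.00, A 6.03, C 1.83
take F (5 @ 272); take E (11 @ 260); take B (12 @ 111); take D (26 @ 182); take 19/32 of A → 114.59. Capacity used 73/73.
Total value = 939.59

939.59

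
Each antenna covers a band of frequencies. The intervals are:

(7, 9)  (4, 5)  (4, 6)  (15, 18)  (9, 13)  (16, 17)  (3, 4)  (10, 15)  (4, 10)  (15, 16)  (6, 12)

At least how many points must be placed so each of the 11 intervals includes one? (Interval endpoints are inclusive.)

By right end: [3,4]  [4,5]  [4,6]  [7,9]  [4,10]  [6,12]  [9,13]  [10,15]  [15,16]  [16,17]  [15,18]
[3,4] uncovered → point at 4; [7,9] uncovered → point at 9; [10,15] uncovered → point at 15; [16,17] uncovered → point at 17.
Points: 4, 9, 15, 17 (4 total).

4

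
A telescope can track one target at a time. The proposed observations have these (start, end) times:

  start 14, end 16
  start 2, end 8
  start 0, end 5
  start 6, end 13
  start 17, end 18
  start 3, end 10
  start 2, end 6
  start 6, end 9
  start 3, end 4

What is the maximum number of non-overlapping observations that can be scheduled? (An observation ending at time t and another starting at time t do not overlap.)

4

Sort by end time and greedily take each interval whose start is ≥ the last chosen end.
By end time: (3,4), (0,5), (2,6), (2,8), (6,9), (3,10), (6,13), (14,16), (17,18).
Pick (3,4); next start ≥ 4 → (6,9); next start ≥ 9 → (14,16); next start ≥ 16 → (17,18).
Selected 4 observations.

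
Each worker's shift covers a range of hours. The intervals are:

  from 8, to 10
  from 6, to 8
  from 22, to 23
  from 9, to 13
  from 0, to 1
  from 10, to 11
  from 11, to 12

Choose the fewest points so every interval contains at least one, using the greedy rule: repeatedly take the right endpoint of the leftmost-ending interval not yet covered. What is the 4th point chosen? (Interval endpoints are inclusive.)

Sorted: [0,1] [6,8] [8,10] [10,11] [11,12] [9,13] [22,23]
{[0,1]} hit by 1; {[6,8],[8,10]} hit by 8; {[10,11],[11,12],[9,13]} hit by 11; {[22,23]} hit by 23.
Points: 1, 8, 11, 23 (4 total).

23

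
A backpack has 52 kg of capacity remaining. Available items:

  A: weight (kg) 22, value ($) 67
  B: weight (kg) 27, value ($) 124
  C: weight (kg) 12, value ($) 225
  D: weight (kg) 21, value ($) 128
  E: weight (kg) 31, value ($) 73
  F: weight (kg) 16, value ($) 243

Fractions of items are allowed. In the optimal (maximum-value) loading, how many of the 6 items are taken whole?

3

Greedy by value/weight ratio, highest first.
Order: C (225/12=18.75) > F (243/16=15.19) > D (128/21=6.10) > B (124/27=4.59) > A (67/22=3.05) > E (73/31=2.35)
Fill: take C (12 @ 225) → take F (16 @ 243) → take D (21 @ 128) → take 3/27 of B → 13.78; 52/52 used.
3 item(s) taken whole; one partial (take 3/27 of B).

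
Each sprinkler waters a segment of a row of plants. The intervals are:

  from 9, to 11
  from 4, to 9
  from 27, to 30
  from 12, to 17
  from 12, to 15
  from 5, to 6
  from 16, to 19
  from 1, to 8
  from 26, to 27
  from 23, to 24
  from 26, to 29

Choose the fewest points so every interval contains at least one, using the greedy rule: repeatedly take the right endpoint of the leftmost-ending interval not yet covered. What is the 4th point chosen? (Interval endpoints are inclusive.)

19

Sort by right endpoint; whenever an interval is uncovered, place a point at its right end.
By right end: [5,6]  [1,8]  [4,9]  [9,11]  [12,15]  [12,17]  [16,19]  [23,24]  [26,27]  [26,29]  [27,30]
[5,6] uncovered → point at 6; [9,11] uncovered → point at 11; [12,15] uncovered → point at 15; [16,19] uncovered → point at 19; [23,24] uncovered → point at 24; [26,27] uncovered → point at 27.
Points: 6, 11, 15, 19, 24, 27 (6 total).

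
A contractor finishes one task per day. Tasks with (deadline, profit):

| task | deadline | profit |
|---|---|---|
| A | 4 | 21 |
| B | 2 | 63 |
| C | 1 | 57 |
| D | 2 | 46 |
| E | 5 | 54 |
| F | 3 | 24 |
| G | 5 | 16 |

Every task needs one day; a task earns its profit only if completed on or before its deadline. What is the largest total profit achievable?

Take jobs in profit order; each goes to the latest open slot no later than its deadline.
Profit order: B=63 C=57 E=54 D=46 F=24 A=21 G=16
Assign: B→slot 2, C→slot 1, E→slot 5, D skipped, F→slot 3, A→slot 4, G skipped.
Slots: [1:C] [2:B] [3:F] [4:A] [5:E]
Profit = 57 + 63 + 24 + 21 + 54 = 219

219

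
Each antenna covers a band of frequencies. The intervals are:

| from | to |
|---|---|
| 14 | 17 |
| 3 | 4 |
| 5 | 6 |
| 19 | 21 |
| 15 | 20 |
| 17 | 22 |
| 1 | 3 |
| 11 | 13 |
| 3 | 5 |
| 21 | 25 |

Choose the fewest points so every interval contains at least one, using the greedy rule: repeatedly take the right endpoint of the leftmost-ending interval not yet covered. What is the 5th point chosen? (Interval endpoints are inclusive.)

21

Sort by right endpoint; whenever an interval is uncovered, place a point at its right end.
By right end: [1,3]  [3,4]  [3,5]  [5,6]  [11,13]  [14,17]  [15,20]  [19,21]  [17,22]  [21,25]
[1,3] uncovered → point at 3; [5,6] uncovered → point at 6; [11,13] uncovered → point at 13; [14,17] uncovered → point at 17; [19,21] uncovered → point at 21.
Points: 3, 6, 13, 17, 21 (5 total).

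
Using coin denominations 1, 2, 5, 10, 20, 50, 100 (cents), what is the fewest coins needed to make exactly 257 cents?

Greedy: take as many of the largest coin as possible, then repeat with the remainder.
257 = 2×100 + 1×50 + 1×5 + 1×2
Total coins = 2 + 1 + 1 + 1 = 5

5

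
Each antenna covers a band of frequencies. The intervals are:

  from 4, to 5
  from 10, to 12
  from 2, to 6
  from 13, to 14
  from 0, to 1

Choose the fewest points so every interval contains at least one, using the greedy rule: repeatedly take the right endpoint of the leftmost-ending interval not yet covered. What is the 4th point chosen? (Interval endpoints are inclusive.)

14

Sort by right endpoint; whenever an interval is uncovered, place a point at its right end.
By right end: [0,1]  [4,5]  [2,6]  [10,12]  [13,14]
[0,1] uncovered → point at 1; [4,5] uncovered → point at 5; [10,12] uncovered → point at 12; [13,14] uncovered → point at 14.
Points: 1, 5, 12, 14 (4 total).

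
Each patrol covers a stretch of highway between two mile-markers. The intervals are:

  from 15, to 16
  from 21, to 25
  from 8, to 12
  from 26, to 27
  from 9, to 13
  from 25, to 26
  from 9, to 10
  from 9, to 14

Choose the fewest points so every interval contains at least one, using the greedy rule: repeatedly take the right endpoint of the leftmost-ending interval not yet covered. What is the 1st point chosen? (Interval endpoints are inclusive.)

10

By right end: [9,10]  [8,12]  [9,13]  [9,14]  [15,16]  [21,25]  [25,26]  [26,27]
[9,10] uncovered → point at 10; [15,16] uncovered → point at 16; [21,25] uncovered → point at 25; [26,27] uncovered → point at 27.
Points: 10, 16, 25, 27 (4 total).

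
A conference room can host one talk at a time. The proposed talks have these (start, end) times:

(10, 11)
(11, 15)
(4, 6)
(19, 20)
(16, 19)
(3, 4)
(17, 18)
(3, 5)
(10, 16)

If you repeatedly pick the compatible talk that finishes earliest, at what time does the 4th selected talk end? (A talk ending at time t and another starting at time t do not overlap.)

15

Sorted by end: (3,4)  (3,5)  (4,6)  (10,11)  (11,15)  (10,16)  (17,18)  (16,19)  (19,20)
take (3,4); skip (3,5); take (4,6); take (10,11); take (11,15); skip (10,16); take (17,18); skip (16,19); take (19,20).
Selected: (3,4) (4,6) (10,11) (11,15) (17,18) (19,20)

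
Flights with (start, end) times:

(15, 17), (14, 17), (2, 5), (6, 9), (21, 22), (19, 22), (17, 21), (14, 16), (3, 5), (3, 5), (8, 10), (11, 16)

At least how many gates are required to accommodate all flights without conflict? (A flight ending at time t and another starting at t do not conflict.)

Count concurrent intervals with a sweep; the peak is the room count.
Events (time:±→running): 2:+→1 3:+→2 3:+→3 5:-→2 5:-→1 5:-→0 6:+→1 8:+→2 9:-→1 10:-→0 11:+→1 14:+→2 14:+→3 15:+→4 … peak 4.

4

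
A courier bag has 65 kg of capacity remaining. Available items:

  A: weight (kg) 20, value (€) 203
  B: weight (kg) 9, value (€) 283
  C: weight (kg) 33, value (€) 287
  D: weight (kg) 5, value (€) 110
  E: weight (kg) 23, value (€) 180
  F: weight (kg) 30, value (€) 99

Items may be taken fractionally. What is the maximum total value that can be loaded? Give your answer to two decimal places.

865.61

Ratios (sorted): B 31.44, D 22.00, A 10.15, C 8.70, E 7.83, F 3.30
take B (9 @ 283); take D (5 @ 110); take A (20 @ 203); take 31/33 of C → 269.61. Capacity used 65/65.
Total value = 865.61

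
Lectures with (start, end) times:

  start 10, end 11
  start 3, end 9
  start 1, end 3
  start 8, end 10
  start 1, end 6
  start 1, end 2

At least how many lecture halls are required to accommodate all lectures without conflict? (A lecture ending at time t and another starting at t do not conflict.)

The answer is the maximum number of intervals overlapping at any instant.
starts: [1, 1, 1, 3, 8, 10]
ends:   [2, 3, 6, 9, 10, 11]
s1→1 s1→2 s1→3  — peak 3.

3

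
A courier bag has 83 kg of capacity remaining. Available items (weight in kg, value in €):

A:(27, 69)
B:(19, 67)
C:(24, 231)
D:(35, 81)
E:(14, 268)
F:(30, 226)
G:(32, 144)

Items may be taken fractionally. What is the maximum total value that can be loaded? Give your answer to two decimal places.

792.50

Greedy by value/weight ratio, highest first.
Order: E (268/14=19.14) > C (231/24=9.62) > F (226/30=7.53) > G (144/32=4.50) > B (67/19=3.53) > A (69/27=2.56) > D (81/35=2.31)
Fill: take E (14 @ 268) → take C (24 @ 231) → take F (30 @ 226) → take 15/32 of G → 67.50; 83/83 used.
Total value = 792.50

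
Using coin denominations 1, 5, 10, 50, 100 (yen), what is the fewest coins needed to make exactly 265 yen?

5

Use the largest denomination that fits, subtract, and repeat.
265 = 2×100 + 1×50 + 1×10 + 1×5
Total coins = 2 + 1 + 1 + 1 = 5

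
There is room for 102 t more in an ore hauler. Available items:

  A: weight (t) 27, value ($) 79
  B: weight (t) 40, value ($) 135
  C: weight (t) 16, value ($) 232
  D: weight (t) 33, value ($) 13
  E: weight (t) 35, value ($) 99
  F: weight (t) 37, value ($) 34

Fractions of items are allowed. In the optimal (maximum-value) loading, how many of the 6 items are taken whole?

Order: C (232/16=14.50) > B (135/40=3.38) > A (79/27=2.93) > E (99/35=2.83) > F (34/37=0.92) > D (13/33=0.39)
Fill: take C (16 @ 232) → take B (40 @ 135) → take A (27 @ 79) → take 19/35 of E → 53.74; 102/102 used.
3 item(s) taken whole; one partial (take 19/35 of E).

3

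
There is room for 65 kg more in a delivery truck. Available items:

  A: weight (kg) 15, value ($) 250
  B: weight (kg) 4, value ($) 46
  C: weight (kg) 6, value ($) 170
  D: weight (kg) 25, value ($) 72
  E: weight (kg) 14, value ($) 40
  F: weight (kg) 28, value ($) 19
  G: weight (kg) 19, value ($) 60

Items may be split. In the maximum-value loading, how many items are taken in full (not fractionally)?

4

Greedy by value/weight ratio, highest first.
Order: C (170/6=28.33) > A (250/15=16.67) > B (46/4=11.50) > G (60/19=3.16) > D (72/25=2.88) > E (40/14=2.86) > F (19/28=0.68)
Fill: take C (6 @ 170) → take A (15 @ 250) → take B (4 @ 46) → take G (19 @ 60) → take 21/25 of D → 60.48; 65/65 used.
4 item(s) taken whole; one partial (take 21/25 of D).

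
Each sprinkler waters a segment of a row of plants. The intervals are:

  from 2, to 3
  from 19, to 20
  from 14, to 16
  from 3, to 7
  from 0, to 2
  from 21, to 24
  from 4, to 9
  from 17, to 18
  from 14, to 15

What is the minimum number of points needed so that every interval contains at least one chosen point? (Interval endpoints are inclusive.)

Process intervals by earliest right end; each time one isn't hit yet, stab at its right endpoint.
By right end: [0,2]  [2,3]  [3,7]  [4,9]  [14,15]  [14,16]  [17,18]  [19,20]  [21,24]
[0,2] uncovered → point at 2; [3,7] uncovered → point at 7; [14,15] uncovered → point at 15; [17,18] uncovered → point at 18; [19,20] uncovered → point at 20; [21,24] uncovered → point at 24.
Points: 2, 7, 15, 18, 20, 24 (6 total).

6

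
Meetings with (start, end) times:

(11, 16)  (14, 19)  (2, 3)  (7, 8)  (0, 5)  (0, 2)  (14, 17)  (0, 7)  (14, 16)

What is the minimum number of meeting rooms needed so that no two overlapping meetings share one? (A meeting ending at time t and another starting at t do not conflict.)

4

Events (time:±→running): 0:+→1 0:+→2 0:+→3 2:-→2 2:+→3 3:-→2 5:-→1 7:-→0 7:+→1 8:-→0 11:+→1 14:+→2 14:+→3 14:+→4 … peak 4.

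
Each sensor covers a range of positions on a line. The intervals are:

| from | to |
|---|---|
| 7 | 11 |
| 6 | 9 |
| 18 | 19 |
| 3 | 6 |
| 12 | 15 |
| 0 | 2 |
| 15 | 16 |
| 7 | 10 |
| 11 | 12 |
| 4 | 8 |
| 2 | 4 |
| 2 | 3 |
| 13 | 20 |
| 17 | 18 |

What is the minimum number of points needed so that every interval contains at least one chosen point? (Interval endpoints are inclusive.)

Sorted: [0,2] [2,3] [2,4] [3,6] [4,8] [6,9] [7,10] [7,11] [11,12] [12,15] [15,16] [17,18] [18,19] [13,20]
{[0,2],[2,3],[2,4]} hit by 2; {[3,6],[4,8],[6,9]} hit by 6; {[7,10],[7,11]} hit by 10; {[11,12],[12,15]} hit by 12; {[15,16]} hit by 16; {[17,18],[18,19],[13,20]} hit by 18.
Points: 2, 6, 10, 12, 16, 18 (6 total).

6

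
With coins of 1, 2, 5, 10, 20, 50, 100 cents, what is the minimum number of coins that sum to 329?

7

Use the largest denomination that fits, subtract, and repeat.
329 − 3×100→29 − 1×20→9 − 1×5→4 − 2×2→0
Total coins = 3 + 1 + 1 + 2 = 7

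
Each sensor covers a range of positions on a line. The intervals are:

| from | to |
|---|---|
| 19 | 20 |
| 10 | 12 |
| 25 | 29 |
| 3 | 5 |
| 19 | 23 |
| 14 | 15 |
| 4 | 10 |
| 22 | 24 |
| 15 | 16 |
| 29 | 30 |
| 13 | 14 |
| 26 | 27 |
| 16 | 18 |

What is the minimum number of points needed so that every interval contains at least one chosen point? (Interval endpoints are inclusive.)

8

Process intervals by earliest right end; each time one isn't hit yet, stab at its right endpoint.
By right end: [3,5]  [4,10]  [10,12]  [13,14]  [14,15]  [15,16]  [16,18]  [19,20]  [19,23]  [22,24]  [26,27]  [25,29]  [29,30]
[3,5] uncovered → point at 5; [10,12] uncovered → point at 12; [13,14] uncovered → point at 14; [15,16] uncovered → point at 16; [19,20] uncovered → point at 20; [22,24] uncovered → point at 24; [26,27] uncovered → point at 27; [29,30] uncovered → point at 30.
Points: 5, 12, 14, 16, 20, 24, 27, 30 (8 total).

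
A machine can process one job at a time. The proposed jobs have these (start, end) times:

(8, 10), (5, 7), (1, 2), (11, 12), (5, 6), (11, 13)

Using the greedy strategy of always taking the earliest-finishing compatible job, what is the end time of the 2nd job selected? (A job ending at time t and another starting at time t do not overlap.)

Greedy by earliest finish: after sorting by end time, pick each interval compatible with the last pick.
Sorted by end: (1,2)  (5,6)  (5,7)  (8,10)  (11,12)  (11,13)
take (1,2); take (5,6); take (8,10); take (11,12).
Selected: (1,2) (5,6) (8,10) (11,12)

6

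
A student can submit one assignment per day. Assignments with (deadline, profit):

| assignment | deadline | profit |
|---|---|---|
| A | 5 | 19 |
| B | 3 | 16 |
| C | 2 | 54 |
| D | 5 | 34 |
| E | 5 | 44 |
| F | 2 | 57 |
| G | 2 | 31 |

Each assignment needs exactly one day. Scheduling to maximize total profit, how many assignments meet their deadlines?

5

By profit: F(d2,57), C(d2,54), E(d5,44), D(d5,34), G(d2,31), A(d5,19), B(d3,16)
F→slot 2; C→slot 1; E→slot 5; D→slot 4; G skipped; A→slot 3; B skipped.
5 of 7 scheduled.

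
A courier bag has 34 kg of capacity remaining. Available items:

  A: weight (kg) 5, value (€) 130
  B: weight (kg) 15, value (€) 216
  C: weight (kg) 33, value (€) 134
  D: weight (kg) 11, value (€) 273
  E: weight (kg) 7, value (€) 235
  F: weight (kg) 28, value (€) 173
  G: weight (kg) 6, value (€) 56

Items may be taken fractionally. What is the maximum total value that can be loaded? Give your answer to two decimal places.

Greedy by value/weight ratio, highest first.
Order: E (235/7=33.57) > A (130/5=26.00) > D (273/11=24.82) > B (216/15=14.40) > G (56/6=9.33) > F (173/28=6.18) > C (134/33=4.06)
Fill: take E (7 @ 235) → take A (5 @ 130) → take D (11 @ 273) → take 11/15 of B → 158.40; 34/34 used.
Total value = 796.40

796.40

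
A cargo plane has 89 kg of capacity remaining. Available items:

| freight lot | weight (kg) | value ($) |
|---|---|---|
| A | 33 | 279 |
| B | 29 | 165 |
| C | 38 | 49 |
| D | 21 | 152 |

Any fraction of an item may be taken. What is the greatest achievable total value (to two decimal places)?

Sort by value per unit weight and fill in that order.
Order: A (279/33=8.45) > D (152/21=7.24) > B (165/29=5.69) > C (49/38=1.29)
Fill: take A (33 @ 279) → take D (21 @ 152) → take B (29 @ 165) → take 6/38 of C → 7.74; 89/89 used.
Total value = 603.74

603.74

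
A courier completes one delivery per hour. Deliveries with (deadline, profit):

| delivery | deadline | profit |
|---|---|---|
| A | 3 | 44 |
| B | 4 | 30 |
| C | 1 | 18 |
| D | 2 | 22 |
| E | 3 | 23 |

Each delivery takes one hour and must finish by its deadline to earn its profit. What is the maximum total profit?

Profit order: A=44 B=30 E=23 D=22 C=18
Assign: A→slot 3, B→slot 4, E→slot 2, D→slot 1, C skipped.
Slots: [1:D] [2:E] [3:A] [4:B]
Profit = 22 + 23 + 44 + 30 = 119

119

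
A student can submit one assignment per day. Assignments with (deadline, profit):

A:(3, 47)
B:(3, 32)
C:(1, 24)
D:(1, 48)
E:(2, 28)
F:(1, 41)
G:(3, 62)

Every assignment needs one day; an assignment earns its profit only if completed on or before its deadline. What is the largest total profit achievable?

157

Take jobs in profit order; each goes to the latest open slot no later than its deadline.
By profit: G(d3,62), D(d1,48), A(d3,47), F(d1,41), B(d3,32), E(d2,28), C(d1,24)
G→slot 3; D→slot 1; A→slot 2; F skipped; B skipped; E skipped; C skipped.
Profit = 48 + 47 + 62 = 157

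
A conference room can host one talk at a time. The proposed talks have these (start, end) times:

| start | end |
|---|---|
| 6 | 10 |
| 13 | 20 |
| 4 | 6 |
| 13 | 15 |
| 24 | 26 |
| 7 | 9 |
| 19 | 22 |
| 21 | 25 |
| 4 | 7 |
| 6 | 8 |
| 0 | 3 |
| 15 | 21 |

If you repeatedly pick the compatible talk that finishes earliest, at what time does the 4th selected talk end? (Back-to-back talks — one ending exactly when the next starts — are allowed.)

By end time: (0,3), (4,6), (4,7), (6,8), (7,9), (6,10), (13,15), (13,20), (15,21), (19,22), (21,25), (24,26).
Pick (0,3); next start ≥ 3 → (4,6); next start ≥ 6 → (6,8); next start ≥ 8 → (13,15); next start ≥ 15 → (15,21); next start ≥ 21 → (21,25).
Selected: (0,3) (4,6) (6,8) (13,15) (15,21) (21,25)

15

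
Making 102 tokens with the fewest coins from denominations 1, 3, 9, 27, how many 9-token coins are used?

2

102 − 3×27→21 − 2×9→3 − 1×3→0
Count of 9: 2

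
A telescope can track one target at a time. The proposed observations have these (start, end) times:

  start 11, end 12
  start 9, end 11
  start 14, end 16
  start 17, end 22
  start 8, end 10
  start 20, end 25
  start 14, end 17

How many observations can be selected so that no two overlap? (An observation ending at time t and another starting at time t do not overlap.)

Greedy by earliest finish: after sorting by end time, pick each interval compatible with the last pick.
By end time: (8,10), (9,11), (11,12), (14,16), (14,17), (17,22), (20,25).
Pick (8,10); next start ≥ 10 → (11,12); next start ≥ 12 → (14,16); next start ≥ 16 → (17,22).
Selected 4 observations.

4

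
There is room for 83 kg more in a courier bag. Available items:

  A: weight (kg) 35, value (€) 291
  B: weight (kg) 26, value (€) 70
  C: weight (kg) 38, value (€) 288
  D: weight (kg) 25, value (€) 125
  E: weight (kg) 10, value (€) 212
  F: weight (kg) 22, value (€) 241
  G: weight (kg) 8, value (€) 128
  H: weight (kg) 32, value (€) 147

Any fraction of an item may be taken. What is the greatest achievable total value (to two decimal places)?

932.63

Order: E (212/10=21.20) > G (128/8=16.00) > F (241/22=10.95) > A (291/35=8.31) > C (288/38=7.58) > D (125/25=5.00) > H (147/32=4.59) > B (70/26=2.69)
Fill: take E (10 @ 212) → take G (8 @ 128) → take F (22 @ 241) → take A (35 @ 291) → take 8/38 of C → 60.63; 83/83 used.
Total value = 932.63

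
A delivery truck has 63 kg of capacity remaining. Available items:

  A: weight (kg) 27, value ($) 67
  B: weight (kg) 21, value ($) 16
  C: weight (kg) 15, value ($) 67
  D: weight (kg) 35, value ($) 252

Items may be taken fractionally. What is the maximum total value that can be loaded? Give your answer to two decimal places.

351.26

Greedy by value/weight ratio, highest first.
Ratios (sorted): D 7.20, C 4.47, A 2.48, B 0.76
take D (35 @ 252); take C (15 @ 67); take 13/27 of A → 32.26. Capacity used 63/63.
Total value = 351.26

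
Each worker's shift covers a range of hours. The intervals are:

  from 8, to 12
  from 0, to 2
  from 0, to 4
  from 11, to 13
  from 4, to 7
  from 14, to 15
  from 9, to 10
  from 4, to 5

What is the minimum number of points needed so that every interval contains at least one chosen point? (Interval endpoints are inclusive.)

By right end: [0,2]  [0,4]  [4,5]  [4,7]  [9,10]  [8,12]  [11,13]  [14,15]
[0,2] uncovered → point at 2; [4,5] uncovered → point at 5; [9,10] uncovered → point at 10; [11,13] uncovered → point at 13; [14,15] uncovered → point at 15.
Points: 2, 5, 10, 13, 15 (5 total).

5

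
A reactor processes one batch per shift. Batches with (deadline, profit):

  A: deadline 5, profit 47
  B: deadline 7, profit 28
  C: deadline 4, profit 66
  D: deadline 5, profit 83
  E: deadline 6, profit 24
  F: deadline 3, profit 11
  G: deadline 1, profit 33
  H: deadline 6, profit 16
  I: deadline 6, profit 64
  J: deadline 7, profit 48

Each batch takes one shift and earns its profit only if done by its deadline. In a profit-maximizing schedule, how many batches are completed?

Sort by profit descending; place each in the latest free slot ≤ its deadline.
Profit order: D=83 C=66 I=64 J=48 A=47 G=33 B=28 E=24 H=16 F=11
Assign: D→slot 5, C→slot 4, I→slot 6, J→slot 7, A→slot 3, G→slot 1, B→slot 2, E skipped, H skipped, F skipped.
Slots: [1:G] [2:B] [3:A] [4:C] [5:D] [6:I] [7:J]
7 of 10 scheduled.

7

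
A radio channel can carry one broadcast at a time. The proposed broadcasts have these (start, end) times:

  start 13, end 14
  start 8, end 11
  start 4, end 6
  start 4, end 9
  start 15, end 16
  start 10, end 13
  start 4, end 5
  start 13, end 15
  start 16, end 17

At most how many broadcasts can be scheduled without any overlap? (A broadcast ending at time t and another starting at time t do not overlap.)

5

By end time: (4,5), (4,6), (4,9), (8,11), (10,13), (13,14), (13,15), (15,16), (16,17).
Pick (4,5); next start ≥ 5 → (8,11); next start ≥ 11 → (13,14); next start ≥ 14 → (15,16); next start ≥ 16 → (16,17).
Selected 5 broadcasts.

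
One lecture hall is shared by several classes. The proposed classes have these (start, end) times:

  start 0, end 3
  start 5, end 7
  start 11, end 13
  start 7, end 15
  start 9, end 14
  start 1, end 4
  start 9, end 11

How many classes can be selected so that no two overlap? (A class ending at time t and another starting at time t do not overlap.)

4

Sort by end time and greedily take each interval whose start is ≥ the last chosen end.
Sorted by end: (0,3)  (1,4)  (5,7)  (9,11)  (11,13)  (9,14)  (7,15)
take (0,3); take (5,7); take (9,11); take (11,13); skip (7,15).
Selected 4 classes.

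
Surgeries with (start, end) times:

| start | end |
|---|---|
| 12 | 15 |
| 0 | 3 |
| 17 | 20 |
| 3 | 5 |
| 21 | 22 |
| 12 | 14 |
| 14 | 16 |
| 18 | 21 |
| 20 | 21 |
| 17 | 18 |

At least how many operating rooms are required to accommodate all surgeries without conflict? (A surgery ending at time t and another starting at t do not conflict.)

2

Count concurrent intervals with a sweep; the peak is the room count.
Events (time:±→running): 0:+→1 3:-→0 3:+→1 5:-→0 12:+→1 12:+→2 … peak 2.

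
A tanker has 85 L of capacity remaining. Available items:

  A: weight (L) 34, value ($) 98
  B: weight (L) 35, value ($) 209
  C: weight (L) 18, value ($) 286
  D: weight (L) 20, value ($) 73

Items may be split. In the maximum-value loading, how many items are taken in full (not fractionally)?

3

Sort by value per unit weight and fill in that order.
Ratios (sorted): C 15.89, B 5.97, D 3.65, A 2.88
take C (18 @ 286); take B (35 @ 209); take D (20 @ 73); take 12/34 of A → 34.59. Capacity used 85/85.
3 item(s) taken whole; one partial (take 12/34 of A).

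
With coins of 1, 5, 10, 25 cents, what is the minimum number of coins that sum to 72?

6

72 − 2×25→22 − 2×10→2 − 2×1→0
Total coins = 2 + 2 + 2 = 6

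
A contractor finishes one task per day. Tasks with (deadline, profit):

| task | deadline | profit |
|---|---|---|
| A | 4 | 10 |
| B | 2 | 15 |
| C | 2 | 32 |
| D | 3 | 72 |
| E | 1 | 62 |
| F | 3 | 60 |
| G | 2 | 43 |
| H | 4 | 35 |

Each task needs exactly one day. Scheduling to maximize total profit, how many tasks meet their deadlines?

By profit: D(d3,72), E(d1,62), F(d3,60), G(d2,43), H(d4,35), C(d2,32), B(d2,15), A(d4,10)
D→slot 3; E→slot 1; F→slot 2; G skipped; H→slot 4; C skipped; B skipped; A skipped.
4 of 8 scheduled.

4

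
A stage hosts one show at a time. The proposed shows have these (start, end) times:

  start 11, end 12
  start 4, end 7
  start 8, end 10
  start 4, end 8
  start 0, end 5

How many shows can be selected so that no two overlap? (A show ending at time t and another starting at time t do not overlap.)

3

By end time: (0,5), (4,7), (4,8), (8,10), (11,12).
Pick (0,5); next start ≥ 5 → (8,10); next start ≥ 10 → (11,12).
Selected 3 shows.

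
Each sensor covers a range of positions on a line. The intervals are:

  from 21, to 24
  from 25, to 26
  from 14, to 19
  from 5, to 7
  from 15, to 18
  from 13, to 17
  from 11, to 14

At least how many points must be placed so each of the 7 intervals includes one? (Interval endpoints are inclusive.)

Process intervals by earliest right end; each time one isn't hit yet, stab at its right endpoint.
By right end: [5,7]  [11,14]  [13,17]  [15,18]  [14,19]  [21,24]  [25,26]
[5,7] uncovered → point at 7; [11,14] uncovered → point at 14; [15,18] uncovered → point at 18; [21,24] uncovered → point at 24; [25,26] uncovered → point at 26.
Points: 7, 14, 18, 24, 26 (5 total).

5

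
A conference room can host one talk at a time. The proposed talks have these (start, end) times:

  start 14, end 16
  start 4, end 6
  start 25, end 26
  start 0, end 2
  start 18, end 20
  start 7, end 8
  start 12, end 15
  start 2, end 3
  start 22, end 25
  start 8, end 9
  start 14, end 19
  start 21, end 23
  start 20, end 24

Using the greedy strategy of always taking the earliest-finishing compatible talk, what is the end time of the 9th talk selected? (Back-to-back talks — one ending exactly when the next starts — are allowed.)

By end time: (0,2), (2,3), (4,6), (7,8), (8,9), (12,15), (14,16), (14,19), (18,20), (21,23), (20,24), (22,25), (25,26).
Pick (0,2); next start ≥ 2 → (2,3); next start ≥ 3 → (4,6); next start ≥ 6 → (7,8); next start ≥ 8 → (8,9); next start ≥ 9 → (12,15); next start ≥ 15 → (18,20); next start ≥ 20 → (21,23); next start ≥ 23 → (25,26).
Selected: (0,2) (2,3) (4,6) (7,8) (8,9) (12,15) (18,20) (21,23) (25,26)

26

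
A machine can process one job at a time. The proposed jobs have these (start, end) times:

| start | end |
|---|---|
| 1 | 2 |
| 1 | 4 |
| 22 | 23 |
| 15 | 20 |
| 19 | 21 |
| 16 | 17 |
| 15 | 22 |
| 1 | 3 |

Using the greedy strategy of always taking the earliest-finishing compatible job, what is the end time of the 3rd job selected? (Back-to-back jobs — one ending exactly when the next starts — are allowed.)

Greedy by earliest finish: after sorting by end time, pick each interval compatible with the last pick.
Sorted by end: (1,2)  (1,3)  (1,4)  (16,17)  (15,20)  (19,21)  (15,22)  (22,23)
take (1,2); skip (1,3); skip (1,4); take (16,17); take (19,21); take (22,23).
Selected: (1,2) (16,17) (19,21) (22,23)

21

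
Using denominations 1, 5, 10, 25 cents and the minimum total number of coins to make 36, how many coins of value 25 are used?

1

Use the largest denomination that fits, subtract, and repeat.
36 − 1×25→11 − 1×10→1 − 1×1→0
Count of 25: 1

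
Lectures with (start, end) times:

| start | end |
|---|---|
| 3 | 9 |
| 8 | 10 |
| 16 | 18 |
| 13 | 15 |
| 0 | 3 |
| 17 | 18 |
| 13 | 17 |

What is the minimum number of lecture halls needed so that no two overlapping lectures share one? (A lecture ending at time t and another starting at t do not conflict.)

2

Events (time:±→running): 0:+→1 3:-→0 3:+→1 8:+→2 … peak 2.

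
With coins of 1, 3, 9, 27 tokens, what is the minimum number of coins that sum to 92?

92 = 3×27 + 1×9 + 2×1
Total coins = 3 + 1 + 2 = 6

6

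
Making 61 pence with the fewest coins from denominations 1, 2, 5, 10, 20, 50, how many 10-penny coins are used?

1

61 = 1×50 + 1×10 + 1×1
Count of 10: 1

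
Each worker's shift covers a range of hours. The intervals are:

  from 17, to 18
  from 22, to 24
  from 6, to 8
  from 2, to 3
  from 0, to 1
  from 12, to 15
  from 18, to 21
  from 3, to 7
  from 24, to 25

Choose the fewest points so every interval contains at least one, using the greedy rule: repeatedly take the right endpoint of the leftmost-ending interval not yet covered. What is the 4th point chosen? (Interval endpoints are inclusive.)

15

Process intervals by earliest right end; each time one isn't hit yet, stab at its right endpoint.
Sorted: [0,1] [2,3] [3,7] [6,8] [12,15] [17,18] [18,21] [22,24] [24,25]
{[0,1]} hit by 1; {[2,3],[3,7]} hit by 3; {[6,8]} hit by 8; {[12,15]} hit by 15; {[17,18],[18,21]} hit by 18; {[22,24],[24,25]} hit by 24.
Points: 1, 3, 8, 15, 18, 24 (6 total).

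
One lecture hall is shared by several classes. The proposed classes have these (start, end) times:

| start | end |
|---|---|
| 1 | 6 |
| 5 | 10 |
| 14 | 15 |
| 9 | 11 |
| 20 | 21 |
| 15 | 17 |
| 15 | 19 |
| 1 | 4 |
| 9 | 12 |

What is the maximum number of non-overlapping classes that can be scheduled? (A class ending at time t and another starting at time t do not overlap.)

5

Greedy by earliest finish: after sorting by end time, pick each interval compatible with the last pick.
By end time: (1,4), (1,6), (5,10), (9,11), (9,12), (14,15), (15,17), (15,19), (20,21).
Pick (1,4); next start ≥ 4 → (5,10); next start ≥ 10 → (14,15); next start ≥ 15 → (15,17); next start ≥ 17 → (20,21).
Selected 5 classes.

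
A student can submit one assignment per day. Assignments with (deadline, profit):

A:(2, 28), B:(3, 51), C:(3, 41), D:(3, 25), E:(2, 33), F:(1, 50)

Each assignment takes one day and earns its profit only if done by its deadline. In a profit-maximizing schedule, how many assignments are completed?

Take jobs in profit order; each goes to the latest open slot no later than its deadline.
Profit order: B=51 F=50 C=41 E=33 A=28 D=25
Assign: B→slot 3, F→slot 1, C→slot 2, E skipped, A skipped, D skipped.
Slots: [1:F] [2:C] [3:B]
3 of 6 scheduled.

3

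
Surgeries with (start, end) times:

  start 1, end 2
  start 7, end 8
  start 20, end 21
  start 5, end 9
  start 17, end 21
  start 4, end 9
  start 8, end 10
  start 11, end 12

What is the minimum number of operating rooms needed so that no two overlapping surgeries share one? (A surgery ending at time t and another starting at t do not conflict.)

starts: [1, 4, 5, 7, 8, 11, 17, 20]
ends:   [2, 8, 9, 9, 10, 12, 21, 21]
s1→1 e2→0 s4→1 s5→2 s7→3  — peak 3.

3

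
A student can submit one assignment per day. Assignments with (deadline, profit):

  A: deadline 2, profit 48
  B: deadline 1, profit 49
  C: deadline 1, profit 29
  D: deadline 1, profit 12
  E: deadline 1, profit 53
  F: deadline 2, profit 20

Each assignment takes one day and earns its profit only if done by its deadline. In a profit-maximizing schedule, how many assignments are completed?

By profit: E(d1,53), B(d1,49), A(d2,48), C(d1,29), F(d2,20), D(d1,12)
E→slot 1; B skipped; A→slot 2; C skipped; F skipped; D skipped.
2 of 6 scheduled.

2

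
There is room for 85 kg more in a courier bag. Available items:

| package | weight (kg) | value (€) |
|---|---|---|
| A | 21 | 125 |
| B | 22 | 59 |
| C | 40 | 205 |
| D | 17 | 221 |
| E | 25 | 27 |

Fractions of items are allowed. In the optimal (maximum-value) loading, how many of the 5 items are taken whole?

3

Greedy by value/weight ratio, highest first.
Ratios (sorted): D 13.00, A 5.95, C 5.12, B 2.68, E 1.08
take D (17 @ 221); take A (21 @ 125); take C (40 @ 205); take 7/22 of B → 18.77. Capacity used 85/85.
3 item(s) taken whole; one partial (take 7/22 of B).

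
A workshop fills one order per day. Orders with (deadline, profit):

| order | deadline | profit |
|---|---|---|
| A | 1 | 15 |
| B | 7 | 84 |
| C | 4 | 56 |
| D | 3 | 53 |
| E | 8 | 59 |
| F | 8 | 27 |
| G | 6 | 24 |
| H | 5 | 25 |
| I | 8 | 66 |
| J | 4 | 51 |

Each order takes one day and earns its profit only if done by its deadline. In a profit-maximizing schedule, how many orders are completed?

8

Profit order: B=84 I=66 E=59 C=56 D=53 J=51 F=27 H=25 G=24 A=15
Assign: B→slot 7, I→slot 8, E→slot 6, C→slot 4, D→slot 3, J→slot 2, F→slot 5, H→slot 1, G skipped, A skipped.
Slots: [1:H] [2:J] [3:D] [4:C] [5:F] [6:E] [7:B] [8:I]
8 of 10 scheduled.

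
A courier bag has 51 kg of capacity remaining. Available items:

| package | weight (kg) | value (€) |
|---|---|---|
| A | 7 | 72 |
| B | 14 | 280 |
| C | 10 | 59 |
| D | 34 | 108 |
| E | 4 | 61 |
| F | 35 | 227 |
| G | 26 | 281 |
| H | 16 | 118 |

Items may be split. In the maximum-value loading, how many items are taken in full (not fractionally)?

Order: B (280/14=20.00) > E (61/4=15.25) > G (281/26=10.81) > A (72/7=10.29) > H (118/16=7.38) > F (227/35=6.49) > C (59/10=5.90) > D (108/34=3.18)
Fill: take B (14 @ 280) → take E (4 @ 61) → take G (26 @ 281) → take A (7 @ 72); 51/51 used.
4 item(s) taken whole.

4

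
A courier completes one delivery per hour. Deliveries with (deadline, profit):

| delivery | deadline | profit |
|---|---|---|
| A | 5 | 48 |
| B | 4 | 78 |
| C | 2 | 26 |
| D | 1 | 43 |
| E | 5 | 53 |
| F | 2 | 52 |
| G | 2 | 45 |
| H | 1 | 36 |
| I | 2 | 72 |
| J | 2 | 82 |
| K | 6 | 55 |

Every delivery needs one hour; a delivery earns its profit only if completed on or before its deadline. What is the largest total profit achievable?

388

Sort by profit descending; place each in the latest free slot ≤ its deadline.
By profit: J(d2,82), B(d4,78), I(d2,72), K(d6,55), E(d5,53), F(d2,52), A(d5,48), G(d2,45), D(d1,43), H(d1,36), C(d2,26)
J→slot 2; B→slot 4; I→slot 1; K→slot 6; E→slot 5; F skipped; A→slot 3; G skipped; D skipped; H skipped; C skipped.
Profit = 72 + 82 + 48 + 78 + 53 + 55 = 388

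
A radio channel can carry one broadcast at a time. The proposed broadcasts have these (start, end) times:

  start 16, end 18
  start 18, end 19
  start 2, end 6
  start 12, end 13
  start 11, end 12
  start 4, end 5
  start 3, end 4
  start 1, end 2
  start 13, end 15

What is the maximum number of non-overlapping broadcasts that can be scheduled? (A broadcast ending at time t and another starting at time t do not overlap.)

8

Sort by end time and greedily take each interval whose start is ≥ the last chosen end.
Sorted by end: (1,2)  (3,4)  (4,5)  (2,6)  (11,12)  (12,13)  (13,15)  (16,18)  (18,19)
take (1,2); take (3,4); take (4,5); take (11,12); take (12,13); take (13,15); take (16,18); take (18,19).
Selected 8 broadcasts.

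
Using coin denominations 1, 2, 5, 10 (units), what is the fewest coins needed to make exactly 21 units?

21 = 2×10 + 1×1
Total coins = 2 + 1 = 3

3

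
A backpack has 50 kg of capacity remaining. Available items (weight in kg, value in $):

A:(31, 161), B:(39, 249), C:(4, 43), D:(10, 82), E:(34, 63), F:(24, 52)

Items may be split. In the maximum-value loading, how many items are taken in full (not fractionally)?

2

Order: C (43/4=10.75) > D (82/10=8.20) > B (249/39=6.38) > A (161/31=5.19) > F (52/24=2.17) > E (63/34=1.85)
Fill: take C (4 @ 43) → take D (10 @ 82) → take 36/39 of B → 229.85; 50/50 used.
2 item(s) taken whole; one partial (take 36/39 of B).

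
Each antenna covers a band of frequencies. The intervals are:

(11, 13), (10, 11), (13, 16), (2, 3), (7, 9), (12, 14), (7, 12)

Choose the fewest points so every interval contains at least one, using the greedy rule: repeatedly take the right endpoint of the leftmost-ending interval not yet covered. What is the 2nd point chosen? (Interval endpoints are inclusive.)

9

Sort by right endpoint; whenever an interval is uncovered, place a point at its right end.
Sorted: [2,3] [7,9] [10,11] [7,12] [11,13] [12,14] [13,16]
{[2,3]} hit by 3; {[7,9]} hit by 9; {[10,11],[7,12],[11,13]} hit by 11; {[12,14],[13,16]} hit by 14.
Points: 3, 9, 11, 14 (4 total).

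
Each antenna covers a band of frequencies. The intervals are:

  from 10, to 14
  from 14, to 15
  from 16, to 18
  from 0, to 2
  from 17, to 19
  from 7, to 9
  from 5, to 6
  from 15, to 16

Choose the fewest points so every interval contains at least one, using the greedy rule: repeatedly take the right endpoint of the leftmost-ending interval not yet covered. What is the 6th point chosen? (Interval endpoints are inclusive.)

Sort by right endpoint; whenever an interval is uncovered, place a point at its right end.
Sorted: [0,2] [5,6] [7,9] [10,14] [14,15] [15,16] [16,18] [17,19]
{[0,2]} hit by 2; {[5,6]} hit by 6; {[7,9]} hit by 9; {[10,14],[14,15]} hit by 14; {[15,16],[16,18]} hit by 16; {[17,19]} hit by 19.
Points: 2, 6, 9, 14, 16, 19 (6 total).

19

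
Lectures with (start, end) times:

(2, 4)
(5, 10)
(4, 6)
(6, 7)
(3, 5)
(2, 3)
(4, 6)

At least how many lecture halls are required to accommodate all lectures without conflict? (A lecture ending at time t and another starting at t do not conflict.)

3

Count concurrent intervals with a sweep; the peak is the room count.
Events (time:±→running): 2:+→1 2:+→2 3:-→1 3:+→2 4:-→1 4:+→2 4:+→3 … peak 3.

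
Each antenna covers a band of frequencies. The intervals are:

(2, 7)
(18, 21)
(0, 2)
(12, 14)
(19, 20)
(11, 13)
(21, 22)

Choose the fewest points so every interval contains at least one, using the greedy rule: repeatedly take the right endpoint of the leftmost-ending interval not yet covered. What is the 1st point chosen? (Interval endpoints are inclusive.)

2

Sort by right endpoint; whenever an interval is uncovered, place a point at its right end.
Sorted: [0,2] [2,7] [11,13] [12,14] [19,20] [18,21] [21,22]
{[0,2],[2,7]} hit by 2; {[11,13],[12,14]} hit by 13; {[19,20],[18,21]} hit by 20; {[21,22]} hit by 22.
Points: 2, 13, 20, 22 (4 total).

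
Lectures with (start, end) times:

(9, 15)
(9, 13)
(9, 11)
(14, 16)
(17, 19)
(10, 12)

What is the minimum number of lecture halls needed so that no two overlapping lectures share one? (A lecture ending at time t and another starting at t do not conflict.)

The answer is the maximum number of intervals overlapping at any instant.
starts: [9, 9, 9, 10, 14, 17]
ends:   [11, 12, 13, 15, 16, 19]
s9→1 s9→2 s9→3 s10→4  — peak 4.

4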